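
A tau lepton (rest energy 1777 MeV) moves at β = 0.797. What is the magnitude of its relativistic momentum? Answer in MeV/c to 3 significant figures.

p ≈ 2340 MeV/c

γ = 1/√(1 − 0.797²) = 1.6557
p = γβm₀c = 1.6557 × 0.797 × 1777 MeV/c = 2340 MeV/c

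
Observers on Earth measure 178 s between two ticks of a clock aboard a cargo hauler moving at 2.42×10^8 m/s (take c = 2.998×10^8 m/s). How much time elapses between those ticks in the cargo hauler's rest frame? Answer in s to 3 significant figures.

β = v/c = 2.42×10^8 / 2.998×10^8 = 0.80720
γ = 1/√(1 − 0.80720²) = 1.6941
Proper time: τ₀ = Δt/γ = 178/1.6941 = 105 s

τ₀ ≈ 105 s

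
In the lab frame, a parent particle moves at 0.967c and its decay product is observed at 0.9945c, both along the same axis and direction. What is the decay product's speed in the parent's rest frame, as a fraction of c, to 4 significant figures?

Inverse velocity addition: u' = (u − v)/(1 − uv/c²)
= (0.9945 − 0.967)/(1 − 0.9945×0.967) = 0.02750/0.0383185 = 0.7177

u' ≈ 0.7177c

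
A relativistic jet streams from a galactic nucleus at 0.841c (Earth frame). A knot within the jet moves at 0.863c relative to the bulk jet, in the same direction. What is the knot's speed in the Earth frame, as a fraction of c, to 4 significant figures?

Relativistic velocity addition: u = (u' + v)/(1 + u'v/c²)
= (0.863 + 0.841)/(1 + 0.863×0.841) = 1.704/1.72578 = 0.9874

u ≈ 0.9874c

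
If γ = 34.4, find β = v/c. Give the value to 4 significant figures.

β ≈ 0.9996

β = √(1 − 1/γ²) = √(1 − 1/34.4²) = √(0.999155) = 0.9996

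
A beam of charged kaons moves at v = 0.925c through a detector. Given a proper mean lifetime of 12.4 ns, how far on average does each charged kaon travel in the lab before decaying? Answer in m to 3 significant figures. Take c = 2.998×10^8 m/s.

γ = 1/√(1 − 0.925²) = 2.6318
Dilated lifetime: Δt = γτ₀ = 2.6318 × 12.4 ns = 32.634 ns
d = vΔt = 0.925c × 32.634 ns = 2.7732×10^8 m/s × 3.2634×10^-8 s = 9.05 m

d ≈ 9.05 m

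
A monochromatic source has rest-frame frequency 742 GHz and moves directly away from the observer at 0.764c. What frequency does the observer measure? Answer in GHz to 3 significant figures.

Relativistic Doppler: f_obs = f_src √((1−β)/(1+β))
= 742 × √(0.23600/1.7640) = 742 × 0.36577 = 271 GHz

f_obs ≈ 271 GHz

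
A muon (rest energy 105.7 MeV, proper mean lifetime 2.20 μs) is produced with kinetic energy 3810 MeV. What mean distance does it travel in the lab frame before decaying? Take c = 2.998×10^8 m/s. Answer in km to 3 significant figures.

γ = 1 + K/(m₀c²) = 1 + 3810/105.7 = 37.045
β = √(1 − 1/γ²) = 0.99964
Dilated lifetime: γτ₀ = 37.045 × 2.20 μs = 81.500 μs
d = βc·γτ₀ = 0.99964 × (2.998×10^8 m/s) × 8.1500×10^-5 s = 24.4 km

d ≈ 24.4 km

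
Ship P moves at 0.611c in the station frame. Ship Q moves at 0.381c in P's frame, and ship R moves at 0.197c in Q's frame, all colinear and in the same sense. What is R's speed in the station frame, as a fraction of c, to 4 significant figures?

Compose boost 2: (0.381 + 0.611)/(1 + 0.381×0.611) = 0.9920/1.23279 = 0.804678
Compose boost 3: (0.197 + 0.804678)/(1 + 0.197×0.804678) = 1.00168/1.15852 = 0.8646

u ≈ 0.8646c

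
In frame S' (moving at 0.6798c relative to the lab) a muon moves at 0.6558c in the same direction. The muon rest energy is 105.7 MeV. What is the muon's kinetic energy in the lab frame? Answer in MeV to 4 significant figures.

u_lab = (0.6558 + 0.6798)/(1 + 0.6558×0.6798) = 0.9237710
γ = 1/√(1 − 0.9237710²) = 2.61134
K = (γ − 1)m₀c² = (2.61134 − 1) × 105.7 = 1.61134 × 105.7 = 170.3 MeV

K ≈ 170.3 MeV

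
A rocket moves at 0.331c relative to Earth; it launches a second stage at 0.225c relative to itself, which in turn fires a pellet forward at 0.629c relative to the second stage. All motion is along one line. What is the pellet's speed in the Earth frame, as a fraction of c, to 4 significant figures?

Compose boost 2: (0.225 + 0.331)/(1 + 0.225×0.331) = 0.5560/1.07448 = 0.517462
Compose boost 3: (0.629 + 0.517462)/(1 + 0.629×0.517462) = 1.14646/1.32548 = 0.8649

u ≈ 0.8649c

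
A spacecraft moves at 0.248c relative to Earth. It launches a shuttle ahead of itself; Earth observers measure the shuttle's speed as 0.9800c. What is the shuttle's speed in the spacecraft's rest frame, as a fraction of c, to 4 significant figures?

u' ≈ 0.9670c

Inverse velocity addition: u' = (u − v)/(1 − uv/c²)
= (0.9800 − 0.248)/(1 − 0.9800×0.248) = 0.7320/0.756960 = 0.9670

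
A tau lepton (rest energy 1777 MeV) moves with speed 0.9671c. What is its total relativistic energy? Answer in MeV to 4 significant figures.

E ≈ 6985 MeV

γ = 1/√(1 − 0.9671²) = 3.93087
E = γm₀c² = 3.93087 × 1777 MeV = 6985 MeV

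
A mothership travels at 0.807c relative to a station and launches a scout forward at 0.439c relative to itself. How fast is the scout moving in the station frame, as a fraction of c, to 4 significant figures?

Compose boost 2: (0.439 + 0.807)/(1 + 0.439×0.807) = 1.246/1.35427 = 0.9201

u ≈ 0.9201c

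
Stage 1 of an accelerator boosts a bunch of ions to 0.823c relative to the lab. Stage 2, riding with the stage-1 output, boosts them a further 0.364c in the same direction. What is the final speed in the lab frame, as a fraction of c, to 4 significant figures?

u ≈ 0.9134c

Compose boost 2: (0.364 + 0.823)/(1 + 0.364×0.823) = 1.187/1.29957 = 0.9134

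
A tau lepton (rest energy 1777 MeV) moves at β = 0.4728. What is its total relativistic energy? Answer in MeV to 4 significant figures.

γ = 1/√(1 − 0.4728²) = 1.13486
E = γm₀c² = 1.13486 × 1777 MeV = 2017 MeV

E ≈ 2017 MeV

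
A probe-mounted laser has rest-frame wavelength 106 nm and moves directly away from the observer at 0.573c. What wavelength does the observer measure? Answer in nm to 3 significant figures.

λ_obs ≈ 203 nm

Relativistic Doppler: λ_obs = λ_src √((1+β)/(1−β))
= 106 × √(1.5730/0.42700) = 106 × 1.9193 = 203 nm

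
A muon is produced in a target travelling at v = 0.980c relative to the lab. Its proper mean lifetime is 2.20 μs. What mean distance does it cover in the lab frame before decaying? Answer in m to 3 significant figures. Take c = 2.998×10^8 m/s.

γ = 1/√(1 − 0.980²) = 5.0252
Dilated lifetime: Δt = γτ₀ = 5.0252 × 2.20 μs = 11.055 μs
d = vΔt = 0.980c × 11.055 μs = 2.9380×10^8 m/s × 1.1055×10^-5 s = 3250 m

d ≈ 3250 m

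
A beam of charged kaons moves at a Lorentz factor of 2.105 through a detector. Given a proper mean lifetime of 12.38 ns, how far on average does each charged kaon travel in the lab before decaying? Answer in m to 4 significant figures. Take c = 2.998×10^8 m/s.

β = √(1 − 1/γ²) = √(1 − 1/2.105²) = 0.879954
Dilated lifetime: Δt = γτ₀ = 2.105 × 12.38 ns = 26.0599 ns
d = vΔt = 0.879954c × 26.0599 ns = 2.63810×10^8 m/s × 2.60599×10^-8 s = 6.875 m

d ≈ 6.875 m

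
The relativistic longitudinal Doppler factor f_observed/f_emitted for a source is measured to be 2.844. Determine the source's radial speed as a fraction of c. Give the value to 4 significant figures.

β ≈ 0.7799

f_obs/f_src = √((1+β)/(1−β)) = 2.844  ⇒  (1+β)/(1−β) = 8.08834
β = |1 − D²|/(1 + D²) = |1 − 8.08834|/(1 + 8.08834) = 0.7799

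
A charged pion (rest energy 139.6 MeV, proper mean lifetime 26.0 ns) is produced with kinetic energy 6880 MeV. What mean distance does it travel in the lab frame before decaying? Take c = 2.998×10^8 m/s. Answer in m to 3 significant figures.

d ≈ 392 m

γ = 1 + K/(m₀c²) = 1 + 6880/139.6 = 50.284
β = √(1 − 1/γ²) = 0.99980
Dilated lifetime: γτ₀ = 50.284 × 26.0 ns = 1307.4 ns
d = βc·γτ₀ = 0.99980 × (2.998×10^8 m/s) × 1.3074×10^-6 s = 392 m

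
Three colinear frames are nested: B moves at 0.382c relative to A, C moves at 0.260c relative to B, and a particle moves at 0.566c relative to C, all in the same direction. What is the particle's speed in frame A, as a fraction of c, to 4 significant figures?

u ≈ 0.8643c

Compose boost 2: (0.260 + 0.382)/(1 + 0.260×0.382) = 0.6420/1.09932 = 0.583997
Compose boost 3: (0.566 + 0.583997)/(1 + 0.566×0.583997) = 1.15000/1.33054 = 0.8643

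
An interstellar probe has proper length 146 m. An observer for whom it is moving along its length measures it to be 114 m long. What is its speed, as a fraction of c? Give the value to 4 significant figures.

γ = L₀/L = 146/114 = 1.28070
β = √(1 − 1/γ²) = 0.6248

β ≈ 0.6248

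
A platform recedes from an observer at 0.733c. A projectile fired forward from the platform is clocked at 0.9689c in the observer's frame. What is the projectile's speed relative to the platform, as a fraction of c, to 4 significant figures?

u' ≈ 0.8140c

Inverse velocity addition: u' = (u − v)/(1 − uv/c²)
= (0.9689 − 0.733)/(1 − 0.9689×0.733) = 0.2359/0.289796 = 0.8140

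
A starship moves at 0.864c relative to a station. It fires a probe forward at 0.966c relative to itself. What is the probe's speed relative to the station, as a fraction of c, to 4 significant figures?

Relativistic velocity addition: u = (u' + v)/(1 + u'v/c²)
= (0.966 + 0.864)/(1 + 0.966×0.864) = 1.830/1.83462 = 0.9975

u ≈ 0.9975c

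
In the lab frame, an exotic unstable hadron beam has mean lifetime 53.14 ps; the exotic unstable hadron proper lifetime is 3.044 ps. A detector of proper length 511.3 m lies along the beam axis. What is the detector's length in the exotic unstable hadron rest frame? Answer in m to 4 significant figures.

L ≈ 29.29 m

Time dilation ⇒ γ = Δt/τ₀ = 53.14/3.044 = 17.4573
Length contraction: L = L₀/γ = 511.3/17.4573 = 29.29 m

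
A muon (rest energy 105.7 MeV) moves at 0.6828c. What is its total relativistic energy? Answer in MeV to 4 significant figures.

E ≈ 144.7 MeV

γ = 1/√(1 − 0.6828²) = 1.36873
E = γm₀c² = 1.36873 × 105.7 MeV = 144.7 MeV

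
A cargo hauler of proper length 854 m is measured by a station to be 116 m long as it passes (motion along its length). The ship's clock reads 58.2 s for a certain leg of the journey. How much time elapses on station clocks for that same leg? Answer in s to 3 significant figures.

Length contraction ⇒ γ = L₀/L = 854/116 = 7.3621
Time dilation: Δt = γτ₀ = 7.3621 × 58.2 s = 428 s

Δt ≈ 428 s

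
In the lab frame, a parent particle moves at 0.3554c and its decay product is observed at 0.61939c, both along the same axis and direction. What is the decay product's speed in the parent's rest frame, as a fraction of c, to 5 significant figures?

u' ≈ 0.33851c

Inverse velocity addition: u' = (u − v)/(1 − uv/c²)
= (0.61939 − 0.3554)/(1 − 0.61939×0.3554) = 0.26399/0.7798688 = 0.33851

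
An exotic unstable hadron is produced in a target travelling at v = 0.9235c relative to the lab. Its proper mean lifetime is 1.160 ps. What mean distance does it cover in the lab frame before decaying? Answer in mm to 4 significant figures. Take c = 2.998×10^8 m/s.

γ = 1/√(1 − 0.9235²) = 2.60689
Dilated lifetime: Δt = γτ₀ = 2.60689 × 1.160 ps = 3.02400 ps
d = vΔt = 0.9235c × 3.02400 ps = 2.76865×10^8 m/s × 3.02400×10^-12 s = 0.8372 mm

d ≈ 0.8372 mm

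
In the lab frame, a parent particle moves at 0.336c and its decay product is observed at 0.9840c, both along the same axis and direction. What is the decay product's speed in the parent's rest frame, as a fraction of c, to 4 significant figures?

u' ≈ 0.9681c

Inverse velocity addition: u' = (u − v)/(1 − uv/c²)
= (0.9840 − 0.336)/(1 − 0.9840×0.336) = 0.6480/0.669376 = 0.9681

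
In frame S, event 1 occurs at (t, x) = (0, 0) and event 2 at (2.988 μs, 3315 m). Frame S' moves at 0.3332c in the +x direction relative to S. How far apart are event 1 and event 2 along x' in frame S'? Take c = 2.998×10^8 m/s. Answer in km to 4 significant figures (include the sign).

γ = 1/√(1 − 0.3332²) = 1.06061
Δx' = γ(Δx − vΔt) = 1.06061 × (3315 m − 0.3332×(2.998×10^8 m/s)×2.988×10^-6 s)
= 1.06061 × (3016.52 m) = 3.199 km

Δx' ≈ 3.199 km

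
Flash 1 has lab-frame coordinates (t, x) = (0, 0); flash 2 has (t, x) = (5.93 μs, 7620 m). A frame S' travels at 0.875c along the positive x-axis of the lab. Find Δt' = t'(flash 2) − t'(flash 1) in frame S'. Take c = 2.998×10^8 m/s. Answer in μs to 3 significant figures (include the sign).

Δt' ≈ -33.7 μs

γ = 1/√(1 − 0.875²) = 2.0656
Δt' = γ(Δt − vΔx/c²) = 2.0656 × (5.93 μs − 0.875×7620 m / (2.998×10^8 m/s))
= 2.0656 × (-16.310 μs) = -33.7 μs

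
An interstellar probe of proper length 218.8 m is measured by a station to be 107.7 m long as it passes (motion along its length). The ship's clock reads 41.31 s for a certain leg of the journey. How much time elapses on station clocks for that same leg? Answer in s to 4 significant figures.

Length contraction ⇒ γ = L₀/L = 218.8/107.7 = 2.03157
Time dilation: Δt = γτ₀ = 2.03157 × 41.31 s = 83.92 s

Δt ≈ 83.92 s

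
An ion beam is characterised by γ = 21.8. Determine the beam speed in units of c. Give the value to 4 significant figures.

β = √(1 − 1/γ²) = √(1 − 1/21.8²) = √(0.997896) = 0.9989

β ≈ 0.9989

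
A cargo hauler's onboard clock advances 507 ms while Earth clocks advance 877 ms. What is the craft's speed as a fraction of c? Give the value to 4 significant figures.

γ = Δt/τ₀ = 877/507 = 1.72978
β = √(1 − 1/γ²) = √(1 − 1/1.72978²) = 0.8160

β ≈ 0.8160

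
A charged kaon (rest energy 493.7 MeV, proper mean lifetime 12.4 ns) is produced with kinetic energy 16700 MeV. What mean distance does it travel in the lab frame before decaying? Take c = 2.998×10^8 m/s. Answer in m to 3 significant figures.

γ = 1 + K/(m₀c²) = 1 + 16700/493.7 = 34.826
β = √(1 − 1/γ²) = 0.99959
Dilated lifetime: γτ₀ = 34.826 × 12.4 ns = 431.85 ns
d = βc·γτ₀ = 0.99959 × (2.998×10^8 m/s) × 4.3185×10^-7 s = 129 m

d ≈ 129 m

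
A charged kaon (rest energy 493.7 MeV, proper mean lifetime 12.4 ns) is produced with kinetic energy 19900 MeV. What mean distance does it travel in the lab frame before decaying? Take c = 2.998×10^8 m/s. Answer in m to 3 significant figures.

γ = 1 + K/(m₀c²) = 1 + 19900/493.7 = 41.308
β = √(1 − 1/γ²) = 0.99971
Dilated lifetime: γτ₀ = 41.308 × 12.4 ns = 512.22 ns
d = βc·γτ₀ = 0.99971 × (2.998×10^8 m/s) × 5.1222×10^-7 s = 154 m

d ≈ 154 m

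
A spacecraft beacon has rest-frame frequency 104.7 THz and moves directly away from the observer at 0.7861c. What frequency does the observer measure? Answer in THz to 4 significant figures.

f_obs ≈ 36.23 THz

Relativistic Doppler: f_obs = f_src √((1−β)/(1+β))
= 104.7 × √(0.213900/1.78610) = 104.7 × 0.346061 = 36.23 THz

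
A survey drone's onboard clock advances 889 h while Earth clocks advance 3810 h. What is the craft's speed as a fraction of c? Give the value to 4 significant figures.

β ≈ 0.9724

γ = Δt/τ₀ = 3810/889 = 4.28571
β = √(1 − 1/γ²) = √(1 − 1/4.28571²) = 0.9724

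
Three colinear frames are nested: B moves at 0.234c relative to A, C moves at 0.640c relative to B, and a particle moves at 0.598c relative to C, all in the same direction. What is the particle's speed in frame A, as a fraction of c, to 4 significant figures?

u ≈ 0.9337c

Compose boost 2: (0.640 + 0.234)/(1 + 0.640×0.234) = 0.8740/1.14976 = 0.760159
Compose boost 3: (0.598 + 0.760159)/(1 + 0.598×0.760159) = 1.35816/1.45457 = 0.9337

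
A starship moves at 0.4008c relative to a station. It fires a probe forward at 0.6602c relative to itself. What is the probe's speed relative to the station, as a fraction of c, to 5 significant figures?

Relativistic velocity addition: u = (u' + v)/(1 + u'v/c²)
= (0.6602 + 0.4008)/(1 + 0.6602×0.4008) = 1.0610/1.264608 = 0.83900

u ≈ 0.83900c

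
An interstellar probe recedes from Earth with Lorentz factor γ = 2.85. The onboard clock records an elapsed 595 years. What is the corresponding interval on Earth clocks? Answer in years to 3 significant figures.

γ = 2.85 (given)
Time dilation: Δt = γτ₀ = 2.85 × 595 years = 1700 years

Δt ≈ 1700 years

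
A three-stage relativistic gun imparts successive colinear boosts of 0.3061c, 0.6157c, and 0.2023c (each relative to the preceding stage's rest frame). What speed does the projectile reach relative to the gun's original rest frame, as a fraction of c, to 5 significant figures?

Compose boost 2: (0.6157 + 0.3061)/(1 + 0.6157×0.3061) = 0.92180/1.188466 = 0.7756218
Compose boost 3: (0.2023 + 0.7756218)/(1 + 0.2023×0.7756218) = 0.9779218/1.156908 = 0.84529

u ≈ 0.84529c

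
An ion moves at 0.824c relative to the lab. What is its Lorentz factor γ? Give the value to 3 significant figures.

γ ≈ 1.76

γ = 1/√(1 − β²) = 1/√(1 − 0.824²) = 1/√(0.32102) = 1.76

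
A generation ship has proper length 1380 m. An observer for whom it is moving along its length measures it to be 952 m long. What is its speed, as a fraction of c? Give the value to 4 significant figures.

β ≈ 0.7239

γ = L₀/L = 1380/952 = 1.44958
β = √(1 − 1/γ²) = 0.7239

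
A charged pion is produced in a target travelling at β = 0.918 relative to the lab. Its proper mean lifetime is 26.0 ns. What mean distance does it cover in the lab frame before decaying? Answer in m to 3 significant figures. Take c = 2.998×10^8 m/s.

γ = 1/√(1 − 0.918²) = 2.5216
Dilated lifetime: Δt = γτ₀ = 2.5216 × 26.0 ns = 65.560 ns
d = vΔt = 0.918c × 65.560 ns = 2.7522×10^8 m/s × 6.5560×10^-8 s = 18.0 m

d ≈ 18.0 m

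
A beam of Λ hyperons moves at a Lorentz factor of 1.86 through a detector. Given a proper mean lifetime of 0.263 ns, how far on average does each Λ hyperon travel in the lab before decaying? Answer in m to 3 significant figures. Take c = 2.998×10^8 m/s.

β = √(1 − 1/γ²) = √(1 − 1/1.86²) = 0.84318
Dilated lifetime: Δt = γτ₀ = 1.86 × 0.263 ns = 0.48918 ns
d = vΔt = 0.84318c × 0.48918 ns = 2.5278×10^8 m/s × 4.8918×10^-10 s = 0.124 m

d ≈ 0.124 m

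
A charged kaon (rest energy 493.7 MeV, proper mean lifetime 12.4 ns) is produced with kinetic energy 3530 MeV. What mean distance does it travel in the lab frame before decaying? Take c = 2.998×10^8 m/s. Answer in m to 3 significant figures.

γ = 1 + K/(m₀c²) = 1 + 3530/493.7 = 8.1501
β = √(1 − 1/γ²) = 0.99244
Dilated lifetime: γτ₀ = 8.1501 × 12.4 ns = 101.06 ns
d = βc·γτ₀ = 0.99244 × (2.998×10^8 m/s) × 1.0106×10^-7 s = 30.1 m

d ≈ 30.1 m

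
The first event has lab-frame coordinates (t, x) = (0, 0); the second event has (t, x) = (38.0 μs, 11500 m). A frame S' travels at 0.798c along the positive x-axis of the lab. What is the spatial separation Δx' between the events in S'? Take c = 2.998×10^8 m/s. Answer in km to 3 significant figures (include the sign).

Δx' ≈ 4.00 km

γ = 1/√(1 − 0.798²) = 1.6593
Δx' = γ(Δx − vΔt) = 1.6593 × (11500 m − 0.798×(2.998×10^8 m/s)×38.0×10^-6 s)
= 1.6593 × (2408.9 m) = 4.00 km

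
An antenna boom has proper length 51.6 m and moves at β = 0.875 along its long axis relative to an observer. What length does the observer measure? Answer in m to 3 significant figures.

γ = 1/√(1 − 0.875²) = 2.0656
Length contraction: L = L₀/γ = 51.6/2.0656 = 25.0 m

L ≈ 25.0 m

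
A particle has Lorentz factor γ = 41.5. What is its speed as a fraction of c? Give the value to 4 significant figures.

β ≈ 0.9997

β = √(1 − 1/γ²) = √(1 − 1/41.5²) = √(0.999419) = 0.9997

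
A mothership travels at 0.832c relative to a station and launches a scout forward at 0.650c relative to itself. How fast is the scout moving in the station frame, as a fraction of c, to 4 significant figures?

Compose boost 2: (0.650 + 0.832)/(1 + 0.650×0.832) = 1.482/1.54080 = 0.9618

u ≈ 0.9618c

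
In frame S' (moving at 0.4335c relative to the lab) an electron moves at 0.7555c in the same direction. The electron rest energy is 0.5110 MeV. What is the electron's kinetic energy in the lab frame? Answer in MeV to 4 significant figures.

u_lab = (0.7555 + 0.4335)/(1 + 0.7555×0.4335) = 0.8956623
γ = 1/√(1 − 0.8956623²) = 2.24853
K = (γ − 1)m₀c² = (2.24853 − 1) × 0.5110 = 1.24853 × 0.5110 = 0.6380 MeV

K ≈ 0.6380 MeV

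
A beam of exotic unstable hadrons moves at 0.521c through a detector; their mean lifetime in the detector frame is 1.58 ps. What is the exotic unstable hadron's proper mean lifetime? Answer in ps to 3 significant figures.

τ₀ ≈ 1.35 ps

γ = 1/√(1 − 0.521²) = 1.1716
Proper time: τ₀ = Δt/γ = 1.58/1.1716 = 1.35 ps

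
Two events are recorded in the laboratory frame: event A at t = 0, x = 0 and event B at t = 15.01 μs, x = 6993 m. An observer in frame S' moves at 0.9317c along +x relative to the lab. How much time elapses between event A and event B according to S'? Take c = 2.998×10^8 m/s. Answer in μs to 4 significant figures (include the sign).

Δt' ≈ -18.51 μs

γ = 1/√(1 − 0.9317²) = 2.75309
Δt' = γ(Δt − vΔx/c²) = 2.75309 × (15.01 μs − 0.9317×6993 m / (2.998×10^8 m/s))
= 2.75309 × (-6.72242 μs) = -18.51 μs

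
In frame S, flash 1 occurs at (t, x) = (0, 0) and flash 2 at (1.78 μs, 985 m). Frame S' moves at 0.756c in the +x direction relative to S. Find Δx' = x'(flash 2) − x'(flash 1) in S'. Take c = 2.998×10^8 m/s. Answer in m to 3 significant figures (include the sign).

γ = 1/√(1 − 0.756²) = 1.5277
Δx' = γ(Δx − vΔt) = 1.5277 × (985 m − 0.756×(2.998×10^8 m/s)×1.78×10^-6 s)
= 1.5277 × (581.57 m) = 888 m

Δx' ≈ 888 m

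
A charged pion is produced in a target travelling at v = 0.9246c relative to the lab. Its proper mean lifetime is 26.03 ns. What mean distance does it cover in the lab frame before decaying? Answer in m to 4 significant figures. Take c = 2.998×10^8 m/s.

γ = 1/√(1 − 0.9246²) = 2.62509
Dilated lifetime: Δt = γτ₀ = 2.62509 × 26.03 ns = 68.3311 ns
d = vΔt = 0.9246c × 68.3311 ns = 2.77195×10^8 m/s × 6.83311×10^-8 s = 18.94 m

d ≈ 18.94 m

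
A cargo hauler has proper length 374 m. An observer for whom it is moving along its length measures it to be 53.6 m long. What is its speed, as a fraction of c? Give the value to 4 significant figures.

β ≈ 0.9897

γ = L₀/L = 374/53.6 = 6.97761
β = √(1 − 1/γ²) = 0.9897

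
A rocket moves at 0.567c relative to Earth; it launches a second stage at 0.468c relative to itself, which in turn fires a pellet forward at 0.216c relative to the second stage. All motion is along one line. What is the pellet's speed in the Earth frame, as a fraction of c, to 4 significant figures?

Compose boost 2: (0.468 + 0.567)/(1 + 0.468×0.567) = 1.035/1.26536 = 0.817952
Compose boost 3: (0.216 + 0.817952)/(1 + 0.216×0.817952) = 1.03395/1.17668 = 0.8787

u ≈ 0.8787c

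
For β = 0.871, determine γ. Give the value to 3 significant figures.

γ = 1/√(1 − β²) = 1/√(1 − 0.871²) = 1/√(0.24136) = 2.04

γ ≈ 2.04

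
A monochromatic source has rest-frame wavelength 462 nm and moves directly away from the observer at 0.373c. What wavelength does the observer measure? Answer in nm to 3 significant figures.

λ_obs ≈ 684 nm

Relativistic Doppler: λ_obs = λ_src √((1+β)/(1−β))
= 462 × √(1.3730/0.62700) = 462 × 1.4798 = 684 nm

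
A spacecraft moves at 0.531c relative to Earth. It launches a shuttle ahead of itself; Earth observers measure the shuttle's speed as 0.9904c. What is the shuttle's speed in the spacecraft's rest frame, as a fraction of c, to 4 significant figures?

Inverse velocity addition: u' = (u − v)/(1 − uv/c²)
= (0.9904 − 0.531)/(1 − 0.9904×0.531) = 0.4594/0.474098 = 0.9690

u' ≈ 0.9690c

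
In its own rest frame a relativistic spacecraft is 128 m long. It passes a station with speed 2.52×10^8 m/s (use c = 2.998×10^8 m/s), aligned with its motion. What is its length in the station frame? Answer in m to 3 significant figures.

L ≈ 69.3 m

β = v/c = 2.52×10^8 / 2.998×10^8 = 0.84056
γ = 1/√(1 − 0.84056²) = 1.8460
Length contraction: L = L₀/γ = 128/1.8460 = 69.3 m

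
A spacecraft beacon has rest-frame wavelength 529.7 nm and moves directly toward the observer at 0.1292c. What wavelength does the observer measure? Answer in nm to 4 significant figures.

λ_obs ≈ 465.2 nm

Relativistic Doppler: λ_obs = λ_src √((1−β)/(1+β))
= 529.7 × √(0.870800/1.12920) = 529.7 × 0.878160 = 465.2 nm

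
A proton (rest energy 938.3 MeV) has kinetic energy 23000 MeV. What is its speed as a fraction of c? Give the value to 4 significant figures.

β ≈ 0.9992

γ = 1 + K/(m₀c²) = 1 + 23000/938.3 = 25.5124
β = √(1 − 1/γ²) = 0.9992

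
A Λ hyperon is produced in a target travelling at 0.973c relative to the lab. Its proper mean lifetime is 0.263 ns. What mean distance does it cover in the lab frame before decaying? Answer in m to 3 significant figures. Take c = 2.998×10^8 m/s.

d ≈ 0.332 m

γ = 1/√(1 − 0.973²) = 4.3327
Dilated lifetime: Δt = γτ₀ = 4.3327 × 0.263 ns = 1.1395 ns
d = vΔt = 0.973c × 1.1395 ns = 2.9171×10^8 m/s × 1.1395×10^-9 s = 0.332 m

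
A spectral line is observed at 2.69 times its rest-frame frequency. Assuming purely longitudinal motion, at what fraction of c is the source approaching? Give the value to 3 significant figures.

β ≈ 0.757

f_obs/f_src = √((1+β)/(1−β)) = 2.69  ⇒  (1+β)/(1−β) = 7.2361
β = |1 − D²|/(1 + D²) = |1 − 7.2361|/(1 + 7.2361) = 0.757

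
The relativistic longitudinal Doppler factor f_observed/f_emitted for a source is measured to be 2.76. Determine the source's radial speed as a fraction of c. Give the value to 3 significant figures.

f_obs/f_src = √((1+β)/(1−β)) = 2.76  ⇒  (1+β)/(1−β) = 7.6176
β = |1 − D²|/(1 + D²) = |1 − 7.6176|/(1 + 7.6176) = 0.768

β ≈ 0.768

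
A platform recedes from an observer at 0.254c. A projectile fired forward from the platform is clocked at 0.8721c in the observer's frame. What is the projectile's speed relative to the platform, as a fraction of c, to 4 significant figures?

Inverse velocity addition: u' = (u − v)/(1 − uv/c²)
= (0.8721 − 0.254)/(1 − 0.8721×0.254) = 0.6181/0.778487 = 0.7940

u' ≈ 0.7940c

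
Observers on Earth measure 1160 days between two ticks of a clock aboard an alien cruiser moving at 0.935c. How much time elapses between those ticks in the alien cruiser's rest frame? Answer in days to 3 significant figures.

τ₀ ≈ 411 days

γ = 1/√(1 − 0.935²) = 2.8197
Proper time: τ₀ = Δt/γ = 1160/2.8197 = 411 days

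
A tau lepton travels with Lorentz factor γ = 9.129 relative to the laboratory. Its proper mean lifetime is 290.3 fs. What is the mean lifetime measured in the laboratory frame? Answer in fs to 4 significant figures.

γ = 9.129 (given)
Time dilation: Δt = γτ₀ = 9.129 × 290.3 fs = 2650 fs

Δt ≈ 2650 fs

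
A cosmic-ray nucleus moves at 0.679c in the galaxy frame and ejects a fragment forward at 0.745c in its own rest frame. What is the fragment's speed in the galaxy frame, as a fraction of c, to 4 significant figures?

u ≈ 0.9456c

Compose boost 2: (0.745 + 0.679)/(1 + 0.745×0.679) = 1.424/1.50585 = 0.9456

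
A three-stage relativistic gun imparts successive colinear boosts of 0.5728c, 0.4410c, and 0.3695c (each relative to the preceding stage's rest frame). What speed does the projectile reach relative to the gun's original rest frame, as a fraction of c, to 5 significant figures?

Compose boost 2: (0.4410 + 0.5728)/(1 + 0.4410×0.5728) = 1.0138/1.252605 = 0.8093534
Compose boost 3: (0.3695 + 0.8093534)/(1 + 0.3695×0.8093534) = 1.178853/1.299056 = 0.90747

u ≈ 0.90747c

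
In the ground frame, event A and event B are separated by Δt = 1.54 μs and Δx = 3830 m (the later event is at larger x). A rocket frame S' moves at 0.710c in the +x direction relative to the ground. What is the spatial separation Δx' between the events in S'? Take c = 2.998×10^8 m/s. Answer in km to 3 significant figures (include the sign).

Δx' ≈ 4.97 km

γ = 1/√(1 − 0.710²) = 1.4200
Δx' = γ(Δx − vΔt) = 1.4200 × (3830 m − 0.710×(2.998×10^8 m/s)×1.54×10^-6 s)
= 1.4200 × (3502.2 m) = 4.97 km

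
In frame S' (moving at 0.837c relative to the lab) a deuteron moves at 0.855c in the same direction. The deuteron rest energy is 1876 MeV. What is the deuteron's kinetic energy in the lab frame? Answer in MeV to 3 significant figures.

u_lab = (0.855 + 0.837)/(1 + 0.855×0.837) = 0.986224
γ = 1/√(1 − 0.986224²) = 6.0453
K = (γ − 1)m₀c² = (6.0453 − 1) × 1876 = 5.0453 × 1876 = 9470 MeV

K ≈ 9470 MeV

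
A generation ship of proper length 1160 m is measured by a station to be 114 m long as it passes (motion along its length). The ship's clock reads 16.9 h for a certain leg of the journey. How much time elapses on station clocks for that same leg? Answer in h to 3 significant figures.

Length contraction ⇒ γ = L₀/L = 1160/114 = 10.175
Time dilation: Δt = γτ₀ = 10.175 × 16.9 h = 172 h

Δt ≈ 172 h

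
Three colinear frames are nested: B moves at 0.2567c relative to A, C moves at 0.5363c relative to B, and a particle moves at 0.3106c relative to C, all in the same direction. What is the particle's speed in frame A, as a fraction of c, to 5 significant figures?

Compose boost 2: (0.5363 + 0.2567)/(1 + 0.5363×0.2567) = 0.79300/1.137668 = 0.6970398
Compose boost 3: (0.3106 + 0.6970398)/(1 + 0.3106×0.6970398) = 1.007640/1.216501 = 0.82831

u ≈ 0.82831c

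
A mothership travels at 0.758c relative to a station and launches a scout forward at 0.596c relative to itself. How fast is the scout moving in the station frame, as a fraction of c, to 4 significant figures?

u ≈ 0.9327c

Compose boost 2: (0.596 + 0.758)/(1 + 0.596×0.758) = 1.354/1.45177 = 0.9327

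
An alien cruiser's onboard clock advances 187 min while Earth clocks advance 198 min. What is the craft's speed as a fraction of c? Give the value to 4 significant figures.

β ≈ 0.3287

γ = Δt/τ₀ = 198/187 = 1.05882
β = √(1 − 1/γ²) = √(1 − 1/1.05882²) = 0.3287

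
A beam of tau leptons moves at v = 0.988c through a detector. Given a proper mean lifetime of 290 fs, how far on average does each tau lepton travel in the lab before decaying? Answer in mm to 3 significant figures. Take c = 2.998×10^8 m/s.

γ = 1/√(1 − 0.988²) = 6.4744
Dilated lifetime: Δt = γτ₀ = 6.4744 × 290 fs = 1877.6 fs
d = vΔt = 0.988c × 1877.6 fs = 2.9620×10^8 m/s × 1.8776×10^-12 s = 0.556 mm

d ≈ 0.556 mm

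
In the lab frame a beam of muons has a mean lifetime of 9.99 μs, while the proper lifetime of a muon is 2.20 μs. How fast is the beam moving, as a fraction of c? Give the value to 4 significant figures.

γ = Δt/τ₀ = 9.99/2.20 = 4.54091
β = √(1 − 1/γ²) = √(1 − 1/4.54091²) = 0.9755

β ≈ 0.9755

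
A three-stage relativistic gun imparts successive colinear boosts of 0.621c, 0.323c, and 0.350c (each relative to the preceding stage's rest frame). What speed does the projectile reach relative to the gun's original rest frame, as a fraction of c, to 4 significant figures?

Compose boost 2: (0.323 + 0.621)/(1 + 0.323×0.621) = 0.9440/1.20058 = 0.786285
Compose boost 3: (0.350 + 0.786285)/(1 + 0.350×0.786285) = 1.13628/1.27520 = 0.8911

u ≈ 0.8911c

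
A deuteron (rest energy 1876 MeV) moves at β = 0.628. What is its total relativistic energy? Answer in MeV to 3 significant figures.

γ = 1/√(1 − 0.628²) = 1.2850
E = γm₀c² = 1.2850 × 1876 MeV = 2410 MeV

E ≈ 2410 MeV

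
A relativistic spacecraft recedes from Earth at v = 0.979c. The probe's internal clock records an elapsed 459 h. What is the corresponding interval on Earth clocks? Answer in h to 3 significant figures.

γ = 1/√(1 − 0.979²) = 4.9053
Time dilation: Δt = γτ₀ = 4.9053 × 459 h = 2250 h

Δt ≈ 2250 h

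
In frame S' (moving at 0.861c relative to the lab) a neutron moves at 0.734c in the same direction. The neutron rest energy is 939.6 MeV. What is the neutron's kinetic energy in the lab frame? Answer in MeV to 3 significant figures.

u_lab = (0.734 + 0.861)/(1 + 0.734×0.861) = 0.977344
γ = 1/√(1 − 0.977344²) = 4.7246
K = (γ − 1)m₀c² = (4.7246 − 1) × 939.6 = 3.7246 × 939.6 = 3500 MeV

K ≈ 3500 MeV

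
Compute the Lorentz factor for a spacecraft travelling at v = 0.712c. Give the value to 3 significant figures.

γ = 1/√(1 − β²) = 1/√(1 − 0.712²) = 1/√(0.49306) = 1.42

γ ≈ 1.42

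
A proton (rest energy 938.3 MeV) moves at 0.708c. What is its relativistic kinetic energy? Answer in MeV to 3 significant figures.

K ≈ 390 MeV

γ = 1/√(1 − 0.708²) = 1.4160
K = (γ − 1)m₀c² = (1.4160 − 1) × 938.3 MeV = 0.41600 × 938.3 MeV = 390 MeV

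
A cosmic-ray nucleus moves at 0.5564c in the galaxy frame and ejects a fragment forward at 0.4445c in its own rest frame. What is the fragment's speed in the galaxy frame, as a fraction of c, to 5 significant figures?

u ≈ 0.80244c

Compose boost 2: (0.4445 + 0.5564)/(1 + 0.4445×0.5564) = 1.0009/1.247320 = 0.80244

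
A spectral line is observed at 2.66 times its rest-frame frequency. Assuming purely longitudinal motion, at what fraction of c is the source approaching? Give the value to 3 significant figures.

f_obs/f_src = √((1+β)/(1−β)) = 2.66  ⇒  (1+β)/(1−β) = 7.0756
β = |1 − D²|/(1 + D²) = |1 − 7.0756|/(1 + 7.0756) = 0.752

β ≈ 0.752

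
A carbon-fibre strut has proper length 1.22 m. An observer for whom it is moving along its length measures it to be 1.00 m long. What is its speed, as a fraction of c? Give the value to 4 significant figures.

β ≈ 0.5728

γ = L₀/L = 1.22/1.00 = 1.22000
β = √(1 − 1/γ²) = 0.5728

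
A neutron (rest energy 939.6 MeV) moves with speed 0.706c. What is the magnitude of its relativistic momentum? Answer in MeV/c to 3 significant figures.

p ≈ 937 MeV/c

γ = 1/√(1 − 0.706²) = 1.4120
p = γβm₀c = 1.4120 × 0.706 × 939.6 MeV/c = 937 MeV/c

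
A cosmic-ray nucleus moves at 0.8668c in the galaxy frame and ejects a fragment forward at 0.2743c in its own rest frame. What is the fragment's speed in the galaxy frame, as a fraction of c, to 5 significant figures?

Compose boost 2: (0.2743 + 0.8668)/(1 + 0.2743×0.8668) = 1.1411/1.237763 = 0.92190

u ≈ 0.92190c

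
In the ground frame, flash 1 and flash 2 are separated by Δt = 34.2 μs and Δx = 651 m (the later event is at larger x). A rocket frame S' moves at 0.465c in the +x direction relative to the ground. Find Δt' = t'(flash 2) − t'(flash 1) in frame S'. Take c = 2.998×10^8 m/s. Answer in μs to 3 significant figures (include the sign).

Δt' ≈ 37.5 μs

γ = 1/√(1 − 0.465²) = 1.1295
Δt' = γ(Δt − vΔx/c²) = 1.1295 × (34.2 μs − 0.465×651 m / (2.998×10^8 m/s))
= 1.1295 × (33.190 μs) = 37.5 μs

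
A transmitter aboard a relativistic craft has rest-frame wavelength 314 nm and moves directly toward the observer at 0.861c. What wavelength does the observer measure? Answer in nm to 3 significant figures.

Relativistic Doppler: λ_obs = λ_src √((1−β)/(1+β))
= 314 × √(0.13900/1.8610) = 314 × 0.27330 = 85.8 nm

λ_obs ≈ 85.8 nm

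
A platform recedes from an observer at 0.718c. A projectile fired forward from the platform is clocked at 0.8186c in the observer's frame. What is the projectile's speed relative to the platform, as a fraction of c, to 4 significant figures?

u' ≈ 0.2440c

Inverse velocity addition: u' = (u − v)/(1 − uv/c²)
= (0.8186 − 0.718)/(1 − 0.8186×0.718) = 0.1006/0.412245 = 0.2440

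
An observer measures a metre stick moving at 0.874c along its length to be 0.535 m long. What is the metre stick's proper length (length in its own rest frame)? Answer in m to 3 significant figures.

L₀ ≈ 1.10 m

γ = 1/√(1 − 0.874²) = 2.0579
L₀ = γL = 2.0579 × 0.535 = 1.10 m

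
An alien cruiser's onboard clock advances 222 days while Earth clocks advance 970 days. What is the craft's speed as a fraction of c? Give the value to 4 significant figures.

γ = Δt/τ₀ = 970/222 = 4.36937
β = √(1 − 1/γ²) = √(1 − 1/4.36937²) = 0.9735

β ≈ 0.9735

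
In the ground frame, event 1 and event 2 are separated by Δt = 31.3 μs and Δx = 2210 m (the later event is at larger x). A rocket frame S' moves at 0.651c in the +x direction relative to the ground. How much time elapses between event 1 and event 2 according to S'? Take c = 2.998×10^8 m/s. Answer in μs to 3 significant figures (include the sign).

Δt' ≈ 34.9 μs

γ = 1/√(1 − 0.651²) = 1.3174
Δt' = γ(Δt − vΔx/c²) = 1.3174 × (31.3 μs − 0.651×2210 m / (2.998×10^8 m/s))
= 1.3174 × (26.501 μs) = 34.9 μs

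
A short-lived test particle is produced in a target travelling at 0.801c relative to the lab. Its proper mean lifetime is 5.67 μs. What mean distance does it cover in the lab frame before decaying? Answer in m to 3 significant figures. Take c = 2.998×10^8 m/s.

γ = 1/√(1 − 0.801²) = 1.6704
Dilated lifetime: Δt = γτ₀ = 1.6704 × 5.67 μs = 9.4711 μs
d = vΔt = 0.801c × 9.4711 μs = 2.4014×10^8 m/s × 9.4711×10^-6 s = 2270 m

d ≈ 2270 m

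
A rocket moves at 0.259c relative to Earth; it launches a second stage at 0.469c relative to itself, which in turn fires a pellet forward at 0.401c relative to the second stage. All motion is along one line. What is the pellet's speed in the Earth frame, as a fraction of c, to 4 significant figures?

u ≈ 0.8332c

Compose boost 2: (0.469 + 0.259)/(1 + 0.469×0.259) = 0.7280/1.12147 = 0.649147
Compose boost 3: (0.401 + 0.649147)/(1 + 0.401×0.649147) = 1.05015/1.26031 = 0.8332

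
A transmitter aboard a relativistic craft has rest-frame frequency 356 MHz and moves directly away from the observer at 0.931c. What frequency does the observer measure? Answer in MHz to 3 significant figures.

Relativistic Doppler: f_obs = f_src √((1−β)/(1+β))
= 356 × √(0.069000/1.9310) = 356 × 0.18903 = 67.3 MHz

f_obs ≈ 67.3 MHz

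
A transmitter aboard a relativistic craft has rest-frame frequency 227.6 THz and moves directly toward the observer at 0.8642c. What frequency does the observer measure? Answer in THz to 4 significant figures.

f_obs ≈ 843.3 THz

Relativistic Doppler: f_obs = f_src √((1+β)/(1−β))
= 227.6 × √(1.86420/0.135800) = 227.6 × 3.70507 = 843.3 THz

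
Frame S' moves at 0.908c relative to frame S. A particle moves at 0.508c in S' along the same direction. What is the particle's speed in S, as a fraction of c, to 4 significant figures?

u ≈ 0.9690c

Relativistic velocity addition: u = (u' + v)/(1 + u'v/c²)
= (0.508 + 0.908)/(1 + 0.508×0.908) = 1.416/1.46126 = 0.9690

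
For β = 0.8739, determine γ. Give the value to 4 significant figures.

γ ≈ 2.057

γ = 1/√(1 − β²) = 1/√(1 − 0.8739²) = 1/√(0.236299) = 2.057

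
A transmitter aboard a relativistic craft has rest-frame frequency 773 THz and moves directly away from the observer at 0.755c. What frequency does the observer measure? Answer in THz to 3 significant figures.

Relativistic Doppler: f_obs = f_src √((1−β)/(1+β))
= 773 × √(0.24500/1.7550) = 773 × 0.37363 = 289 THz

f_obs ≈ 289 THz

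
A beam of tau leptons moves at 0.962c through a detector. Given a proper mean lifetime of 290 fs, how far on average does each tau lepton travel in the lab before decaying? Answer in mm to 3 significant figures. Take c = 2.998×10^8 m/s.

d ≈ 0.306 mm

γ = 1/√(1 − 0.962²) = 3.6623
Dilated lifetime: Δt = γτ₀ = 3.6623 × 290 fs = 1062.1 fs
d = vΔt = 0.962c × 1062.1 fs = 2.8841×10^8 m/s × 1.0621×10^-12 s = 0.306 mm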